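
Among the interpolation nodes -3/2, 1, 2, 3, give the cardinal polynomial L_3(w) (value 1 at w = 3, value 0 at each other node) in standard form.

L_3(w) = (w + 3/2)(w - 1)(w - 2) / [(9/2)·(2)·(1)]
       = (w^3 - (3/2)w^2 - (5/2)w + 3) / (9)

L_3(w) = (1/9)w^3 - (1/6)w^2 - (5/18)w + 1/3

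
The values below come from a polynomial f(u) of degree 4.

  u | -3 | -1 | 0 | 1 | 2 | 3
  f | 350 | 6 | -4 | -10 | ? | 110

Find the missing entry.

The 5 known values determine f uniquely (degree ≤ 4).
Evaluate each Lagrange basis at u = 2:
L_0(2) = (3)·(2)·(1)·(-1)/[(-2)·(-3)·(-4)·(-6)] = -1/24
L_1(2) = (5)·(2)·(1)·(-1)/[(2)·(-1)·(-2)·(-4)] = 5/8
L_2(2) = (5)·(3)·(1)·(-1)/[(3)·(1)·(-1)·(-3)] = -5/3
L_3(2) = (5)·(3)·(2)·(-1)/[(4)·(2)·(1)·(-2)] = 15/8
L_4(2) = (5)·(3)·(2)·(1)/[(6)·(4)·(3)·(2)] = 5/24
Sum: 350·(-1/24) + 6·(5/8) + (-4)·(-5/3) + (-10)·(15/8) + 110·(5/24) = 0

0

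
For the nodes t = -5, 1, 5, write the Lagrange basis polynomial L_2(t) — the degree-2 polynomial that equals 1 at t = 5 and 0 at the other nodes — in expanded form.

L_2(t) = (t + 5)(t - 1) / [(10)·(4)]
       = (t^2 + 4t - 5) / (40)

L_2(t) = (1/40)t^2 + (1/10)t - 1/8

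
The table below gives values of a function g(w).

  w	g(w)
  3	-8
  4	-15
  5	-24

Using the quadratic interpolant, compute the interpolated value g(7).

Evaluate each Lagrange basis at w = 7:
L_0(7) = (3)·(2)/[(-1)·(-2)] = 3
L_1(7) = (4)·(2)/[(1)·(-1)] = -8
L_2(7) = (4)·(3)/[(2)·(1)] = 6
Sum: (-8)·(3) + (-15)·(-8) + (-24)·(6) = -48

-48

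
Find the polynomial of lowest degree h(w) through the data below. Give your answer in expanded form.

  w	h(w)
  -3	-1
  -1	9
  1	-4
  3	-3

h(w) = (37/48)w^3 - (9/16)w^2 - (349/48)w + 49/16

Build the Lagrange basis polynomials:
L_0(w) = (w + 1)(w - 1)(w - 3) / [-48] = -(1/48)w^3 + (1/16)w^2 + (1/48)w - 1/16
L_1(w) = (w + 3)(w - 1)(w - 3) / [16] = (1/16)w^3 - (1/16)w^2 - (9/16)w + 9/16
L_2(w) = (w + 3)(w + 1)(w - 3) / [-16] = -(1/16)w^3 - (1/16)w^2 + (9/16)w + 9/16
L_3(w) = (w + 3)(w + 1)(w - 1) / [48] = (1/48)w^3 + (1/16)w^2 - (1/48)w - 1/16
h(w) = (-1)·L_0 + 9·L_1 + (-4)·L_2 + (-3)·L_3
  (-1)·L_0(w) = (1/48)w^3 - (1/16)w^2 - (1/48)w + 1/16
  9·L_1(w) = (9/16)w^3 - (9/16)w^2 - (81/16)w + 81/16
  (-4)·L_2(w) = (1/4)w^3 + (1/4)w^2 - (9/4)w - 9/4
  (-3)·L_3(w) = -(1/16)w^3 - (3/16)w^2 + (1/16)w + 3/16
Adding term by term: (37/48)w^3 - (9/16)w^2 - (349/48)w + 49/16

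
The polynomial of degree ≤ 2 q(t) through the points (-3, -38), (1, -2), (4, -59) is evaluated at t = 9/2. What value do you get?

Using Newton's divided-difference form:
q[-3,1] = (-2 - (-38)) / (1 - (-3)) = 9
q[1,4] = (-59 - (-2)) / (4 - 1) = -19
q[-3,1,4] = (-19 - 9) / (4 - (-3)) = -4
q(9/2) = -38 + 9·(15/2) + (-4)·(15/2)·(7/2) = -151/2

-151/2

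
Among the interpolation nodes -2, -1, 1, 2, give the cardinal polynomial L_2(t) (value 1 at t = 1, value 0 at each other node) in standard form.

L_2(t) = (t + 2)(t + 1)(t - 2) / [(3)·(2)·(-1)]
       = (t^3 + t^2 - 4t - 4) / (-6)

L_2(t) = -(1/6)t^3 - (1/6)t^2 + (2/3)t + 2/3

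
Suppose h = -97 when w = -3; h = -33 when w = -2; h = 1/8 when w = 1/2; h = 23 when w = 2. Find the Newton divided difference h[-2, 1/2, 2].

h[-2,1/2] = (1/8 - (-33)) / (1/2 - (-2)) = 53/4
h[1/2,2] = (23 - 1/8) / (2 - 1/2) = 61/4
h[-2,1/2,2] = (61/4 - 53/4) / (2 - (-2)) = 1/2

1/2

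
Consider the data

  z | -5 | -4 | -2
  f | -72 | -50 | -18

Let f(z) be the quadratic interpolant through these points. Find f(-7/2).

Evaluate each Lagrange basis at z = -7/2:
L_0(-7/2) = (1/2)·(-3/2)/[(-1)·(-3)] = -1/4
L_1(-7/2) = (3/2)·(-3/2)/[(1)·(-2)] = 9/8
L_2(-7/2) = (3/2)·(1/2)/[(3)·(2)] = 1/8
Sum: (-72)·(-1/4) + (-50)·(9/8) + (-18)·(1/8) = -81/2

-81/2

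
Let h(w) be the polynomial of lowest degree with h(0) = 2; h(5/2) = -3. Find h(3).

L_0(3) = (1/2)/[(-5/2)] = -1/5
L_1(3) = (3)/[(5/2)] = 6/5
Sum: 2·(-1/5) + (-3)·(6/5) = -4

-4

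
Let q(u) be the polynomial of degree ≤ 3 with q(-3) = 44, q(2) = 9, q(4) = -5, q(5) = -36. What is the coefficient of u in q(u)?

Build the Lagrange basis polynomials:
L_0(u) = (u - 2)(u - 4)(u - 5) / [-280] = -(1/280)u^3 + (11/280)u^2 - (19/140)u + 1/7
L_1(u) = (u + 3)(u - 4)(u - 5) / [30] = (1/30)u^3 - (1/5)u^2 - (7/30)u + 2
L_2(u) = (u + 3)(u - 2)(u - 5) / [-14] = -(1/14)u^3 + (2/7)u^2 + (11/14)u - 15/7
L_3(u) = (u + 3)(u - 2)(u - 4) / [24] = (1/24)u^3 - (1/8)u^2 - (5/12)u + 1
q(u) = 44·L_0 + 9·L_1 + (-5)·L_2 + (-36)·L_3
Only the coefficient of u is needed; take it from each L_i and combine:
44·(-19/140) + 9·(-7/30) + (-5)·(11/14) + (-36)·(-5/12) = 3

3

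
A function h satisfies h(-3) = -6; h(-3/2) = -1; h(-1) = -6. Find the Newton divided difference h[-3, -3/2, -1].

h[-3,-3/2] = (-1 - (-6)) / (-3/2 - (-3)) = 10/3
h[-3/2,-1] = (-6 - (-1)) / (-1 - (-3/2)) = -10
h[-3,-3/2,-1] = (-10 - 10/3) / (-1 - (-3)) = -20/3

-20/3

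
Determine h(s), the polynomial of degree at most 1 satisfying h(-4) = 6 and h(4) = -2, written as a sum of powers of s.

h(s) = -s + 2

L_0(s) = (s - 4) / [-8] = -(1/8)s + 1/2
L_1(s) = (s + 4) / [8] = (1/8)s + 1/2
h(s) = 6·L_0 + (-2)·L_1
  6·L_0(s) = -(3/4)s + 3
  (-2)·L_1(s) = -(1/4)s - 1
Adding term by term: -s + 2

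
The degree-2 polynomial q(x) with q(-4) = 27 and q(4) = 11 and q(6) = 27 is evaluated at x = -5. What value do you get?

Evaluate each Lagrange basis at x = -5:
L_0(-5) = (-9)·(-11)/[(-8)·(-10)] = 99/80
L_1(-5) = (-1)·(-11)/[(8)·(-2)] = -11/16
L_2(-5) = (-1)·(-9)/[(10)·(2)] = 9/20
Sum: 27·(99/80) + 11·(-11/16) + 27·(9/20) = 38

38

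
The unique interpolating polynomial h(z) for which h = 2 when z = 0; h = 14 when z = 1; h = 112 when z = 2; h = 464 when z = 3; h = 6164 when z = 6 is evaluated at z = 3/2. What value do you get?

44

L_0(3/2) = (1/2)·(-1/2)·(-3/2)·(-9/2)/[(-1)·(-2)·(-3)·(-6)] = -3/64
L_1(3/2) = (3/2)·(-1/2)·(-3/2)·(-9/2)/[(1)·(-1)·(-2)·(-5)] = 81/160
L_2(3/2) = (3/2)·(1/2)·(-3/2)·(-9/2)/[(2)·(1)·(-1)·(-4)] = 81/128
L_3(3/2) = (3/2)·(1/2)·(-1/2)·(-9/2)/[(3)·(2)·(1)·(-3)] = -3/32
L_4(3/2) = (3/2)·(1/2)·(-1/2)·(-3/2)/[(6)·(5)·(4)·(3)] = 1/640
Sum: 2·(-3/64) + 14·(81/160) + 112·(81/128) + 464·(-3/32) + 6164·(1/640) = 44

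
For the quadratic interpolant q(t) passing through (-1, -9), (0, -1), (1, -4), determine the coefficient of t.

5/2

Build the Lagrange basis polynomials:
L_0(t) = t(t - 1) / [2] = (1/2)t^2 - (1/2)t
L_1(t) = (t + 1)(t - 1) / [-1] = -t^2 + 1
L_2(t) = (t + 1)t / [2] = (1/2)t^2 + (1/2)t
q(t) = (-9)·L_0 + (-1)·L_1 + (-4)·L_2
Only the coefficient of t is needed; take it from each L_i and combine:
(-9)·(-1/2) + (-1)·(0) + (-4)·(1/2) = 5/2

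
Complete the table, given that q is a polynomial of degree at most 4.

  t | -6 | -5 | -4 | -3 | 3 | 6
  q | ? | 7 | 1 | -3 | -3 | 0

The 5 known values determine q uniquely (degree ≤ 4).
Evaluate each Lagrange basis at t = -6:
L_0(-6) = (-2)·(-3)·(-9)·(-12)/[(-1)·(-2)·(-8)·(-11)] = 81/22
L_1(-6) = (-1)·(-3)·(-9)·(-12)/[(1)·(-1)·(-7)·(-10)] = -162/35
L_2(-6) = (-1)·(-2)·(-9)·(-12)/[(2)·(1)·(-6)·(-9)] = 2
L_3(-6) = (-1)·(-2)·(-3)·(-12)/[(8)·(7)·(6)·(-3)] = -1/14
L_4(-6) = (-1)·(-2)·(-3)·(-9)/[(11)·(10)·(9)·(3)] = 1/55
Sum: 7·(81/22) + 1·(-162/35) + (-3)·(2) + (-3)·(-1/14) + 0 = 5913/385

5913/385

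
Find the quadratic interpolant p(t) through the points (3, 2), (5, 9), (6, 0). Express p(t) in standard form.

Build the Lagrange basis polynomials:
L_0(t) = (t - 5)(t - 6) / [6] = (1/6)t^2 - (11/6)t + 5
L_1(t) = (t - 3)(t - 6) / [-2] = -(1/2)t^2 + (9/2)t - 9
L_2(t) = (t - 3)(t - 5) / [3] = (1/3)t^2 - (8/3)t + 5
p(t) = 2·L_0 + 9·L_1 + 0·L_2
  2·L_0(t) = (1/3)t^2 - (11/3)t + 10
  9·L_1(t) = -(9/2)t^2 + (81/2)t - 81
  0·L_2(t) = 0
Adding term by term: -(25/6)t^2 + (221/6)t - 71

p(t) = -(25/6)t^2 + (221/6)t - 71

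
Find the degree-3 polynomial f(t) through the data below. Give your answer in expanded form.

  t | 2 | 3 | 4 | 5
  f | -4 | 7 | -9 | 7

f(t) = (59/6)t^3 - 102t^2 + (2005/6)t - 343

Build the Lagrange basis polynomials:
L_0(t) = (t - 3)(t - 4)(t - 5) / [-6] = -(1/6)t^3 + 2t^2 - (47/6)t + 10
L_1(t) = (t - 2)(t - 4)(t - 5) / [2] = (1/2)t^3 - (11/2)t^2 + 19t - 20
L_2(t) = (t - 2)(t - 3)(t - 5) / [-2] = -(1/2)t^3 + 5t^2 - (31/2)t + 15
L_3(t) = (t - 2)(t - 3)(t - 4) / [6] = (1/6)t^3 - (3/2)t^2 + (13/3)t - 4
f(t) = (-4)·L_0 + 7·L_1 + (-9)·L_2 + 7·L_3
  (-4)·L_0(t) = (2/3)t^3 - 8t^2 + (94/3)t - 40
  7·L_1(t) = (7/2)t^3 - (77/2)t^2 + 133t - 140
  (-9)·L_2(t) = (9/2)t^3 - 45t^2 + (279/2)t - 135
  7·L_3(t) = (7/6)t^3 - (21/2)t^2 + (91/3)t - 28
Adding term by term: (59/6)t^3 - 102t^2 + (2005/6)t - 343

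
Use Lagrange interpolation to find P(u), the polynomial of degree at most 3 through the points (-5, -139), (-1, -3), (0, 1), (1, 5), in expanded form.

P(u) = u^3 + 3u + 1

Build the Lagrange basis polynomials:
L_0(u) = (u + 1)u(u - 1) / [-120] = -(1/120)u^3 + (1/120)u
L_1(u) = (u + 5)u(u - 1) / [8] = (1/8)u^3 + (1/2)u^2 - (5/8)u
L_2(u) = (u + 5)(u + 1)(u - 1) / [-5] = -(1/5)u^3 - u^2 + (1/5)u + 1
L_3(u) = (u + 5)(u + 1)u / [12] = (1/12)u^3 + (1/2)u^2 + (5/12)u
P(u) = (-139)·L_0 + (-3)·L_1 + 1·L_2 + 5·L_3
  (-139)·L_0(u) = (139/120)u^3 - (139/120)u
  (-3)·L_1(u) = -(3/8)u^3 - (3/2)u^2 + (15/8)u
  1·L_2(u) = -(1/5)u^3 - u^2 + (1/5)u + 1
  5·L_3(u) = (5/12)u^3 + (5/2)u^2 + (25/12)u
Adding term by term: u^3 + 3u + 1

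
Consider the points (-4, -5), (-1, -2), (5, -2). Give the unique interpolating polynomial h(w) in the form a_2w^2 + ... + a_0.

Newton's divided differences:
h[-4,-1] = (-2 - (-5)) / (-1 - (-4)) = 1
h[-1,5] = (-2 - (-2)) / (5 - (-1)) = 0
h[-4,-1,5] = (0 - 1) / (5 - (-4)) = -1/9
h(w) = -5 + 1·(w + 4) + (-1/9)·(w + 4)(w + 1)
Expanding: h(w) = -(1/9)w^2 + (4/9)w - 13/9

h(w) = -(1/9)w^2 + (4/9)w - 13/9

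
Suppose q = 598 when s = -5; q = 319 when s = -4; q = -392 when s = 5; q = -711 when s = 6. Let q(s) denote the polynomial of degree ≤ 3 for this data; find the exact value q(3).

Evaluate each Lagrange basis at s = 3:
L_0(3) = (7)·(-2)·(-3)/[(-1)·(-10)·(-11)] = -21/55
L_1(3) = (8)·(-2)·(-3)/[(1)·(-9)·(-10)] = 8/15
L_2(3) = (8)·(7)·(-3)/[(10)·(9)·(-1)] = 28/15
L_3(3) = (8)·(7)·(-2)/[(11)·(10)·(1)] = -56/55
Sum: 598·(-21/55) + 319·(8/15) + (-392)·(28/15) + (-711)·(-56/55) = -66

-66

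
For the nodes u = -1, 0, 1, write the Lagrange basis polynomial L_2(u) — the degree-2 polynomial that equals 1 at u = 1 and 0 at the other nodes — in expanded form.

L_2(u) = (u + 1)u / [(2)·(1)]
       = (u^2 + u) / (2)

L_2(u) = (1/2)u^2 + (1/2)u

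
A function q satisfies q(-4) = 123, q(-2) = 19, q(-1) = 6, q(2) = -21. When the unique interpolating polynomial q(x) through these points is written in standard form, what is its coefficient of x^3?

-2

Build the Lagrange basis polynomials:
L_0(x) = (x + 2)(x + 1)(x - 2) / [-36] = -(1/36)x^3 - (1/36)x^2 + (1/9)x + 1/9
L_1(x) = (x + 4)(x + 1)(x - 2) / [8] = (1/8)x^3 + (3/8)x^2 - (3/4)x - 1
L_2(x) = (x + 4)(x + 2)(x - 2) / [-9] = -(1/9)x^3 - (4/9)x^2 + (4/9)x + 16/9
L_3(x) = (x + 4)(x + 2)(x + 1) / [72] = (1/72)x^3 + (7/72)x^2 + (7/36)x + 1/9
q(x) = 123·L_0 + 19·L_1 + 6·L_2 + (-21)·L_3
Only the coefficient of x^3 is needed; take it from each L_i and combine:
123·(-1/36) + 19·(1/8) + 6·(-1/9) + (-21)·(1/72) = -2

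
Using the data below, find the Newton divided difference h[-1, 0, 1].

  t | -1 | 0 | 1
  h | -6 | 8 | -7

-29/2

h[-1,0] = (8 - (-6)) / (0 - (-1)) = 14
h[0,1] = (-7 - 8) / (1 - 0) = -15
h[-1,0,1] = (-15 - 14) / (1 - (-1)) = -29/2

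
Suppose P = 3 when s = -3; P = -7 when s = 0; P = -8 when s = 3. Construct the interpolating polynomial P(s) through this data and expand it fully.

P(s) = (1/2)s^2 - (11/6)s - 7

Build the Lagrange basis polynomials:
L_0(s) = s(s - 3) / [18] = (1/18)s^2 - (1/6)s
L_1(s) = (s + 3)(s - 3) / [-9] = -(1/9)s^2 + 1
L_2(s) = (s + 3)s / [18] = (1/18)s^2 + (1/6)s
P(s) = 3·L_0 + (-7)·L_1 + (-8)·L_2
  3·L_0(s) = (1/6)s^2 - (1/2)s
  (-7)·L_1(s) = (7/9)s^2 - 7
  (-8)·L_2(s) = -(4/9)s^2 - (4/3)s
Adding term by term: (1/2)s^2 - (11/6)s - 7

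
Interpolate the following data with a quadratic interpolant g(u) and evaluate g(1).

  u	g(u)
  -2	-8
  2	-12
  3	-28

-2

Evaluate each Lagrange basis at u = 1:
L_0(1) = (-1)·(-2)/[(-4)·(-5)] = 1/10
L_1(1) = (3)·(-2)/[(4)·(-1)] = 3/2
L_2(1) = (3)·(-1)/[(5)·(1)] = -3/5
Sum: (-8)·(1/10) + (-12)·(3/2) + (-28)·(-3/5) = -2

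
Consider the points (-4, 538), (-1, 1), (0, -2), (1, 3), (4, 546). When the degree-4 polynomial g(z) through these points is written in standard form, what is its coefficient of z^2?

2

Build the Lagrange basis polynomials:
L_0(z) = (z + 1)z(z - 1)(z - 4) / [480] = (1/480)z^4 - (1/120)z^3 - (1/480)z^2 + (1/120)z
L_1(z) = (z + 4)z(z - 1)(z - 4) / [-30] = -(1/30)z^4 + (1/30)z^3 + (8/15)z^2 - (8/15)z
L_2(z) = (z + 4)(z + 1)(z - 1)(z - 4) / [16] = (1/16)z^4 - (17/16)z^2 + 1
L_3(z) = (z + 4)(z + 1)z(z - 4) / [-30] = -(1/30)z^4 - (1/30)z^3 + (8/15)z^2 + (8/15)z
L_4(z) = (z + 4)(z + 1)z(z - 1) / [480] = (1/480)z^4 + (1/120)z^3 - (1/480)z^2 - (1/120)z
g(z) = 538·L_0 + 1·L_1 + (-2)·L_2 + 3·L_3 + 546·L_4
Only the coefficient of z^2 is needed; take it from each L_i and combine:
538·(-1/480) + 1·(8/15) + (-2)·(-17/16) + 3·(8/15) + 546·(-1/480) = 2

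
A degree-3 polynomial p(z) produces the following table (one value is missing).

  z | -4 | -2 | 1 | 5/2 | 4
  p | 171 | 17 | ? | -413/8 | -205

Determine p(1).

-4

The 4 known values determine p uniquely (degree ≤ 3).
L_0(1) = (3)·(-3/2)·(-3)/[(-2)·(-13/2)·(-8)] = -27/208
L_1(1) = (5)·(-3/2)·(-3)/[(2)·(-9/2)·(-6)] = 5/12
L_2(1) = (5)·(3)·(-3)/[(13/2)·(9/2)·(-3/2)] = 40/39
L_3(1) = (5)·(3)·(-3/2)/[(8)·(6)·(3/2)] = -5/16
Sum: 171·(-27/208) + 17·(5/12) + (-413/8)·(40/39) + (-205)·(-5/16) = -4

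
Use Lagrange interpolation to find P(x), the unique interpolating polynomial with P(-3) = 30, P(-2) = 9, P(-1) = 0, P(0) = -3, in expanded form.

P(x) = -x^3 - 2x - 3

L_0(x) = (x + 2)(x + 1)x / [-6] = -(1/6)x^3 - (1/2)x^2 - (1/3)x
L_1(x) = (x + 3)(x + 1)x / [2] = (1/2)x^3 + 2x^2 + (3/2)x
L_2(x) = (x + 3)(x + 2)x / [-2] = -(1/2)x^3 - (5/2)x^2 - 3x
L_3(x) = (x + 3)(x + 2)(x + 1) / [6] = (1/6)x^3 + x^2 + (11/6)x + 1
P(x) = 30·L_0 + 9·L_1 + 0·L_2 + (-3)·L_3
  30·L_0(x) = -5x^3 - 15x^2 - 10x
  9·L_1(x) = (9/2)x^3 + 18x^2 + (27/2)x
  0·L_2(x) = 0
  (-3)·L_3(x) = -(1/2)x^3 - 3x^2 - (11/2)x - 3
Adding term by term: -x^3 - 2x - 3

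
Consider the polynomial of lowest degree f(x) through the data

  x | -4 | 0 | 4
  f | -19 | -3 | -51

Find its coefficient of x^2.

-2

The leading coefficient equals the top divided difference f[-4,0,4].
f[-4,0] = (-3 - (-19)) / (0 - (-4)) = 4
f[0,4] = (-51 - (-3)) / (4 - 0) = -12
f[-4,0,4] = (-12 - 4) / (4 - (-4)) = -2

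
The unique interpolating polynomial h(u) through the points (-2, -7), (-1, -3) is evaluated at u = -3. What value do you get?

-11

Evaluate each Lagrange basis at u = -3:
L_0(-3) = (-2)/[(-1)] = 2
L_1(-3) = (-1)/[(1)] = -1
Sum: (-7)·(2) + (-3)·(-1) = -11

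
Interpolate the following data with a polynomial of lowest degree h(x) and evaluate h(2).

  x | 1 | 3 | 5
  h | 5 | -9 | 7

-23/4

Using Newton's divided-difference form:
h[1,3] = (-9 - 5) / (3 - 1) = -7
h[3,5] = (7 - (-9)) / (5 - 3) = 8
h[1,3,5] = (8 - (-7)) / (5 - 1) = 15/4
h(2) = 5 + (-7)·(1) + (15/4)·(1)·(-1) = -23/4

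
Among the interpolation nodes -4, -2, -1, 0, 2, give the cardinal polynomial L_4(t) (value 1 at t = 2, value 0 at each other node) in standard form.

L_4(t) = (t + 4)(t + 2)(t + 1)t / [(6)·(4)·(3)·(2)]
       = (t^4 + 7t^3 + 14t^2 + 8t) / (144)

L_4(t) = (1/144)t^4 + (7/144)t^3 + (7/72)t^2 + (1/18)t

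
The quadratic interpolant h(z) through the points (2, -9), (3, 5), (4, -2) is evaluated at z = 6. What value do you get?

Evaluate each Lagrange basis at z = 6:
L_0(6) = (3)·(2)/[(-1)·(-2)] = 3
L_1(6) = (4)·(2)/[(1)·(-1)] = -8
L_2(6) = (4)·(3)/[(2)·(1)] = 6
Sum: (-9)·(3) + 5·(-8) + (-2)·(6) = -79

-79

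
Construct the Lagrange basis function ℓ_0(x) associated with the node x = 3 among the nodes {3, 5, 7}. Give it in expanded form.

ℓ_0(x) = (x - 5)(x - 7) / [(-2)·(-4)]
       = (x^2 - 12x + 35) / (8)

ℓ_0(x) = (1/8)x^2 - (3/2)x + 35/8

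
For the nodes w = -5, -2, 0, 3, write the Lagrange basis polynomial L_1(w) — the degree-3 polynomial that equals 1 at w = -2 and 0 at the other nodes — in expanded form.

L_1(w) = (w + 5)w(w - 3) / [(3)·(-2)·(-5)]
       = (w^3 + 2w^2 - 15w) / (30)

L_1(w) = (1/30)w^3 + (1/15)w^2 - (1/2)w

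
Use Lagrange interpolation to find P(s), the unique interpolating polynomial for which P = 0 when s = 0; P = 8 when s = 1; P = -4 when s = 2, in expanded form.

P(s) = -10s^2 + 18s

L_0(s) = (s - 1)(s - 2) / [2] = (1/2)s^2 - (3/2)s + 1
L_1(s) = s(s - 2) / [-1] = -s^2 + 2s
L_2(s) = s(s - 1) / [2] = (1/2)s^2 - (1/2)s
P(s) = 0·L_0 + 8·L_1 + (-4)·L_2
  0·L_0(s) = 0
  8·L_1(s) = -8s^2 + 16s
  (-4)·L_2(s) = -2s^2 + 2s
Adding term by term: -10s^2 + 18s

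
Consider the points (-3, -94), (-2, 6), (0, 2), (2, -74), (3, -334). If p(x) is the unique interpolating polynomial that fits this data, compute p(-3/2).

209/16

Evaluate each Lagrange basis at x = -3/2:
L_0(-3/2) = (1/2)·(-3/2)·(-7/2)·(-9/2)/[(-1)·(-3)·(-5)·(-6)] = -21/160
L_1(-3/2) = (3/2)·(-3/2)·(-7/2)·(-9/2)/[(1)·(-2)·(-4)·(-5)] = 567/640
L_2(-3/2) = (3/2)·(1/2)·(-7/2)·(-9/2)/[(3)·(2)·(-2)·(-3)] = 21/64
L_3(-3/2) = (3/2)·(1/2)·(-3/2)·(-9/2)/[(5)·(4)·(2)·(-1)] = -81/640
L_4(-3/2) = (3/2)·(1/2)·(-3/2)·(-7/2)/[(6)·(5)·(3)·(1)] = 7/160
Sum: (-94)·(-21/160) + 6·(567/640) + 2·(21/64) + (-74)·(-81/640) + (-334)·(7/160) = 209/16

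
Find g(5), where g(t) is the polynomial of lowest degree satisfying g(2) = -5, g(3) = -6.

-8

L_0(5) = (2)/[(-1)] = -2
L_1(5) = (3)/[(1)] = 3
Sum: (-5)·(-2) + (-6)·(3) = -8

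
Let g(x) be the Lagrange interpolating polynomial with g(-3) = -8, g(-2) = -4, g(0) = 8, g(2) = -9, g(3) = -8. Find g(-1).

Evaluate each Lagrange basis at x = -1:
L_0(-1) = (1)·(-1)·(-3)·(-4)/[(-1)·(-3)·(-5)·(-6)] = -2/15
L_1(-1) = (2)·(-1)·(-3)·(-4)/[(1)·(-2)·(-4)·(-5)] = 3/5
L_2(-1) = (2)·(1)·(-3)·(-4)/[(3)·(2)·(-2)·(-3)] = 2/3
L_3(-1) = (2)·(1)·(-1)·(-4)/[(5)·(4)·(2)·(-1)] = -1/5
L_4(-1) = (2)·(1)·(-1)·(-3)/[(6)·(5)·(3)·(1)] = 1/15
Sum: (-8)·(-2/15) + (-4)·(3/5) + 8·(2/3) + (-9)·(-1/5) + (-8)·(1/15) = 79/15

79/15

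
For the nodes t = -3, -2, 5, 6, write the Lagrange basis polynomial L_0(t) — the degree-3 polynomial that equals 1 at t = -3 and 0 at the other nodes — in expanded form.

L_0(t) = -(1/72)t^3 + (1/8)t^2 - (1/9)t - 5/6

L_0(t) = (t + 2)(t - 5)(t - 6) / [(-1)·(-8)·(-9)]
       = (t^3 - 9t^2 + 8t + 60) / (-72)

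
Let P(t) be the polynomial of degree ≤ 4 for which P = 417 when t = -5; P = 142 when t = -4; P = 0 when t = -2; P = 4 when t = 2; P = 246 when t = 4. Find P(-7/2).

Using Newton's divided-difference form:
P[-5,-4] = (142 - 417) / (-4 - (-5)) = -275
P[-4,-2] = (0 - 142) / (-2 - (-4)) = -71
P[-2,2] = (4 - 0) / (2 - (-2)) = 1
P[2,4] = (246 - 4) / (4 - 2) = 121
P[-5,-4,-2] = (-71 - (-275)) / (-2 - (-5)) = 68
P[-4,-2,2] = (1 - (-71)) / (2 - (-4)) = 12
P[-2,2,4] = (121 - 1) / (4 - (-2)) = 20
P[-5,-4,-2,2] = (12 - 68) / (2 - (-5)) = -8
P[-4,-2,2,4] = (20 - 12) / (4 - (-4)) = 1
P[-5,-4,-2,2,4] = (1 - (-8)) / (4 - (-5)) = 1
P(-7/2) = 417 + (-275)·(3/2) + 68·(3/2)·(1/2) + (-8)·(3/2)·(1/2)·(-3/2) + 1·(3/2)·(1/2)·(-3/2)·(-11/2) = 1131/16

1131/16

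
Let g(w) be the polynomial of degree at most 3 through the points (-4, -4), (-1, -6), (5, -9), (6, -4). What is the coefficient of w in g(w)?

L_0(w) = (w + 1)(w - 5)(w - 6) / [-270] = -(1/270)w^3 + (1/27)w^2 - (19/270)w - 1/9
L_1(w) = (w + 4)(w - 5)(w - 6) / [126] = (1/126)w^3 - (1/18)w^2 - (1/9)w + 20/21
L_2(w) = (w + 4)(w + 1)(w - 6) / [-54] = -(1/54)w^3 + (1/54)w^2 + (13/27)w + 4/9
L_3(w) = (w + 4)(w + 1)(w - 5) / [70] = (1/70)w^3 - (3/10)w - 2/7
g(w) = (-4)·L_0 + (-6)·L_1 + (-9)·L_2 + (-4)·L_3
Only the coefficient of w is needed; take it from each L_i and combine:
(-4)·(-19/270) + (-6)·(-1/9) + (-9)·(13/27) + (-4)·(-3/10) = -59/27

-59/27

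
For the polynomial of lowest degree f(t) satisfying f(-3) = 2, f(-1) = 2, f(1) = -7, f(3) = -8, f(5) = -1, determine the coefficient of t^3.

17/48

L_0(t) = (t + 1)(t - 1)(t - 3)(t - 5) / [384] = (1/384)t^4 - (1/48)t^3 + (7/192)t^2 + (1/48)t - 5/128
L_1(t) = (t + 3)(t - 1)(t - 3)(t - 5) / [-96] = -(1/96)t^4 + (1/16)t^3 + (1/24)t^2 - (9/16)t + 15/32
L_2(t) = (t + 3)(t + 1)(t - 3)(t - 5) / [64] = (1/64)t^4 - (1/16)t^3 - (7/32)t^2 + (9/16)t + 45/64
L_3(t) = (t + 3)(t + 1)(t - 1)(t - 5) / [-96] = -(1/96)t^4 + (1/48)t^3 + (1/6)t^2 - (1/48)t - 5/32
L_4(t) = (t + 3)(t + 1)(t - 1)(t - 3) / [384] = (1/384)t^4 - (5/192)t^2 + 3/128
f(t) = 2·L_0 + 2·L_1 + (-7)·L_2 + (-8)·L_3 + (-1)·L_4
Only the coefficient of t^3 is needed; take it from each L_i and combine:
2·(-1/48) + 2·(1/16) + (-7)·(-1/16) + (-8)·(1/48) + (-1)·(0) = 17/48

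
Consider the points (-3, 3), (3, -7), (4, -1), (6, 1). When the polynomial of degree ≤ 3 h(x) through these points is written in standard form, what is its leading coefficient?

-58/189

The leading coefficient equals the top divided difference h[-3,3,4,6].
h[-3,3] = (-7 - 3) / (3 - (-3)) = -5/3
h[3,4] = (-1 - (-7)) / (4 - 3) = 6
h[4,6] = (1 - (-1)) / (6 - 4) = 1
h[-3,3,4] = (6 - (-5/3)) / (4 - (-3)) = 23/21
h[3,4,6] = (1 - 6) / (6 - 3) = -5/3
h[-3,3,4,6] = (-5/3 - 23/21) / (6 - (-3)) = -58/189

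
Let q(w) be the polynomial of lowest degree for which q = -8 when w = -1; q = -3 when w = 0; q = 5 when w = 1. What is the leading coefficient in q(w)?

3/2

L_0(w) = w(w - 1) / [2] = (1/2)w^2 - (1/2)w
L_1(w) = (w + 1)(w - 1) / [-1] = -w^2 + 1
L_2(w) = (w + 1)w / [2] = (1/2)w^2 + (1/2)w
q(w) = (-8)·L_0 + (-3)·L_1 + 5·L_2
Only the coefficient of w^2 is needed; take it from each L_i and combine:
(-8)·(1/2) + (-3)·(-1) + 5·(1/2) = 3/2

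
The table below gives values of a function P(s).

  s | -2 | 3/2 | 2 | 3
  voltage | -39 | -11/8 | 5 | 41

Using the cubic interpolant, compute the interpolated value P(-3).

-115

Evaluate each Lagrange basis at s = -3:
L_0(-3) = (-9/2)·(-5)·(-6)/[(-7/2)·(-4)·(-5)] = 27/14
L_1(-3) = (-1)·(-5)·(-6)/[(7/2)·(-1/2)·(-3/2)] = -80/7
L_2(-3) = (-1)·(-9/2)·(-6)/[(4)·(1/2)·(-1)] = 27/2
L_3(-3) = (-1)·(-9/2)·(-5)/[(5)·(3/2)·(1)] = -3
Sum: (-39)·(27/14) + (-11/8)·(-80/7) + 5·(27/2) + 41·(-3) = -115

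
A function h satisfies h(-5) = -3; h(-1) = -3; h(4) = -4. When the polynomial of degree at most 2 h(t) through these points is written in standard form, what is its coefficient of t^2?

-1/45

The leading coefficient equals the top divided difference h[-5,-1,4].
h[-5,-1] = (-3 - (-3)) / (-1 - (-5)) = 0
h[-1,4] = (-4 - (-3)) / (4 - (-1)) = -1/5
h[-5,-1,4] = (-1/5 - 0) / (4 - (-5)) = -1/45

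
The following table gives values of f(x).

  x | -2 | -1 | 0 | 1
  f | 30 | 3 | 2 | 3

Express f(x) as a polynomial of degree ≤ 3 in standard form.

Newton's divided differences:
f[-2,-1] = (3 - 30) / (-1 - (-2)) = -27
f[-1,0] = (2 - 3) / (0 - (-1)) = -1
f[0,1] = (3 - 2) / (1 - 0) = 1
f[-2,-1,0] = (-1 - (-27)) / (0 - (-2)) = 13
f[-1,0,1] = (1 - (-1)) / (1 - (-1)) = 1
f[-2,-1,0,1] = (1 - 13) / (1 - (-2)) = -4
f(x) = 30 + (-27)·(x + 2) + 13·(x + 2)(x + 1) + (-4)·(x + 2)(x + 1)x
Expanding: f(x) = -4x^3 + x^2 + 4x + 2

f(x) = -4x^3 + x^2 + 4x + 2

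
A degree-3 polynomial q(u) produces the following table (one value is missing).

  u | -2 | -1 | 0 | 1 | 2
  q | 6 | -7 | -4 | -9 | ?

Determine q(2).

-46

The 4 known values determine q uniquely (degree ≤ 3).
L_0(2) = (3)·(2)·(1)/[(-1)·(-2)·(-3)] = -1
L_1(2) = (4)·(2)·(1)/[(1)·(-1)·(-2)] = 4
L_2(2) = (4)·(3)·(1)/[(2)·(1)·(-1)] = -6
L_3(2) = (4)·(3)·(2)/[(3)·(2)·(1)] = 4
Sum: 6·(-1) + (-7)·(4) + (-4)·(-6) + (-9)·(4) = -46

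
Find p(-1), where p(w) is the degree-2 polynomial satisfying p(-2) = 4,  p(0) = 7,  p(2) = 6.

6

Using Newton's divided-difference form:
p[-2,0] = (7 - 4) / (0 - (-2)) = 3/2
p[0,2] = (6 - 7) / (2 - 0) = -1/2
p[-2,0,2] = (-1/2 - 3/2) / (2 - (-2)) = -1/2
p(-1) = 4 + (3/2)·(1) + (-1/2)·(1)·(-1) = 6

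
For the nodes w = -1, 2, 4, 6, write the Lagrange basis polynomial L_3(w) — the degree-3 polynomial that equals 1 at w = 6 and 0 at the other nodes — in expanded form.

L_3(w) = (w + 1)(w - 2)(w - 4) / [(7)·(4)·(2)]
       = (w^3 - 5w^2 + 2w + 8) / (56)

L_3(w) = (1/56)w^3 - (5/56)w^2 + (1/28)w + 1/7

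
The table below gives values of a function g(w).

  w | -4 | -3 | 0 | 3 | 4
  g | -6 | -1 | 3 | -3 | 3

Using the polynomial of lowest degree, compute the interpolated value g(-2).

461/168

L_0(-2) = (1)·(-2)·(-5)·(-6)/[(-1)·(-4)·(-7)·(-8)] = -15/56
L_1(-2) = (2)·(-2)·(-5)·(-6)/[(1)·(-3)·(-6)·(-7)] = 20/21
L_2(-2) = (2)·(1)·(-5)·(-6)/[(4)·(3)·(-3)·(-4)] = 5/12
L_3(-2) = (2)·(1)·(-2)·(-6)/[(7)·(6)·(3)·(-1)] = -4/21
L_4(-2) = (2)·(1)·(-2)·(-5)/[(8)·(7)·(4)·(1)] = 5/56
Sum: (-6)·(-15/56) + (-1)·(20/21) + 3·(5/12) + (-3)·(-4/21) + 3·(5/56) = 461/168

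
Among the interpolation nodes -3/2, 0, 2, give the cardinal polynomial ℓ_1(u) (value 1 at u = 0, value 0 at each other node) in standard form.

ℓ_1(u) = -(1/3)u^2 + (1/6)u + 1

ℓ_1(u) = (u + 3/2)(u - 2) / [(3/2)·(-2)]
       = (u^2 - (1/2)u - 3) / (-3)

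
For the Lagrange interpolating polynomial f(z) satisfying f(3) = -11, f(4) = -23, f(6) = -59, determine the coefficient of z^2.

Build the Lagrange basis polynomials:
L_0(z) = (z - 4)(z - 6) / [3] = (1/3)z^2 - (10/3)z + 8
L_1(z) = (z - 3)(z - 6) / [-2] = -(1/2)z^2 + (9/2)z - 9
L_2(z) = (z - 3)(z - 4) / [6] = (1/6)z^2 - (7/6)z + 2
f(z) = (-11)·L_0 + (-23)·L_1 + (-59)·L_2
Only the coefficient of z^2 is needed; take it from each L_i and combine:
(-11)·(1/3) + (-23)·(-1/2) + (-59)·(1/6) = -2

-2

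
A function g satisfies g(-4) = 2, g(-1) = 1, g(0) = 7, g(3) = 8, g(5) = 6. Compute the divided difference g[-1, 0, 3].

g[-1,0] = (7 - 1) / (0 - (-1)) = 6
g[0,3] = (8 - 7) / (3 - 0) = 1/3
g[-1,0,3] = (1/3 - 6) / (3 - (-1)) = -17/12

-17/12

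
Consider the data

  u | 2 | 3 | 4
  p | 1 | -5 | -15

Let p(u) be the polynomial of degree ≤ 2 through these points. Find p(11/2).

Using Newton's divided-difference form:
p[2,3] = (-5 - 1) / (3 - 2) = -6
p[3,4] = (-15 - (-5)) / (4 - 3) = -10
p[2,3,4] = (-10 - (-6)) / (4 - 2) = -2
p(11/2) = 1 + (-6)·(7/2) + (-2)·(7/2)·(5/2) = -75/2

-75/2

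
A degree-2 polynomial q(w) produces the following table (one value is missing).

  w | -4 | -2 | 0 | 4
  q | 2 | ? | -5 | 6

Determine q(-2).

-15/4

The 3 known values determine q uniquely (degree ≤ 2).
Evaluate each Lagrange basis at w = -2:
L_0(-2) = (-2)·(-6)/[(-4)·(-8)] = 3/8
L_1(-2) = (2)·(-6)/[(4)·(-4)] = 3/4
L_2(-2) = (2)·(-2)/[(8)·(4)] = -1/8
Sum: 2·(3/8) + (-5)·(3/4) + 6·(-1/8) = -15/4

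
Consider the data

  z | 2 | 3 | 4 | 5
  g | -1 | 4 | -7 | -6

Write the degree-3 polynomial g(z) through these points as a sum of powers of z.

Newton's divided differences:
g[2,3] = (4 - (-1)) / (3 - 2) = 5
g[3,4] = (-7 - 4) / (4 - 3) = -11
g[4,5] = (-6 - (-7)) / (5 - 4) = 1
g[2,3,4] = (-11 - 5) / (4 - 2) = -8
g[3,4,5] = (1 - (-11)) / (5 - 3) = 6
g[2,3,4,5] = (6 - (-8)) / (5 - 2) = 14/3
g(z) = -1 + 5·(z - 2) + (-8)·(z - 2)(z - 3) + (14/3)·(z - 2)(z - 3)(z - 4)
Expanding: g(z) = (14/3)z^3 - 50z^2 + (499/3)z - 171

g(z) = (14/3)z^3 - 50z^2 + (499/3)z - 171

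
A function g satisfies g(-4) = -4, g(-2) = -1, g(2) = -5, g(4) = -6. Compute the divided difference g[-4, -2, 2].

-5/12

g[-4,-2] = (-1 - (-4)) / (-2 - (-4)) = 3/2
g[-2,2] = (-5 - (-1)) / (2 - (-2)) = -1
g[-4,-2,2] = (-1 - 3/2) / (2 - (-4)) = -5/12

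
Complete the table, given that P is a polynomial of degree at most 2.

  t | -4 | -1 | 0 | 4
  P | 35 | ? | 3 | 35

5

The 3 known values determine P uniquely (degree ≤ 2).
L_0(-1) = (-1)·(-5)/[(-4)·(-8)] = 5/32
L_1(-1) = (3)·(-5)/[(4)·(-4)] = 15/16
L_2(-1) = (3)·(-1)/[(8)·(4)] = -3/32
Sum: 35·(5/32) + 3·(15/16) + 35·(-3/32) = 5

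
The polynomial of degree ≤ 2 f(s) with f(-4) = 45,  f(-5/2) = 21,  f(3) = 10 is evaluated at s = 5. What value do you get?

Evaluate each Lagrange basis at s = 5:
L_0(5) = (15/2)·(2)/[(-3/2)·(-7)] = 10/7
L_1(5) = (9)·(2)/[(3/2)·(-11/2)] = -24/11
L_2(5) = (9)·(15/2)/[(7)·(11/2)] = 135/77
Sum: 45·(10/7) + 21·(-24/11) + 10·(135/77) = 36

36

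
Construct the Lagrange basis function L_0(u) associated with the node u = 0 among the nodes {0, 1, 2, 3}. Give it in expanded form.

L_0(u) = (u - 1)(u - 2)(u - 3) / [(-1)·(-2)·(-3)]
       = (u^3 - 6u^2 + 11u - 6) / (-6)

L_0(u) = -(1/6)u^3 + u^2 - (11/6)u + 1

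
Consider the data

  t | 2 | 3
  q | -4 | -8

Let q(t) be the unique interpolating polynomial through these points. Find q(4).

-12

Evaluate each Lagrange basis at t = 4:
L_0(4) = (1)/[(-1)] = -1
L_1(4) = (2)/[(1)] = 2
Sum: (-4)·(-1) + (-8)·(2) = -12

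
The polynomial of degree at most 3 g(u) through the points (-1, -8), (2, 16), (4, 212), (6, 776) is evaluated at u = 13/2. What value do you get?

997

Using Newton's divided-difference form:
g[-1,2] = (16 - (-8)) / (2 - (-1)) = 8
g[2,4] = (212 - 16) / (4 - 2) = 98
g[4,6] = (776 - 212) / (6 - 4) = 282
g[-1,2,4] = (98 - 8) / (4 - (-1)) = 18
g[2,4,6] = (282 - 98) / (6 - 2) = 46
g[-1,2,4,6] = (46 - 18) / (6 - (-1)) = 4
g(13/2) = -8 + 8·(15/2) + 18·(15/2)·(9/2) + 4·(15/2)·(9/2)·(5/2) = 997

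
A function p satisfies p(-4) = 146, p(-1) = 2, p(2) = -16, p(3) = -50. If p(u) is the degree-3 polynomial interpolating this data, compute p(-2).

20

L_0(-2) = (-1)·(-4)·(-5)/[(-3)·(-6)·(-7)] = 10/63
L_1(-2) = (2)·(-4)·(-5)/[(3)·(-3)·(-4)] = 10/9
L_2(-2) = (2)·(-1)·(-5)/[(6)·(3)·(-1)] = -5/9
L_3(-2) = (2)·(-1)·(-4)/[(7)·(4)·(1)] = 2/7
Sum: 146·(10/63) + 2·(10/9) + (-16)·(-5/9) + (-50)·(2/7) = 20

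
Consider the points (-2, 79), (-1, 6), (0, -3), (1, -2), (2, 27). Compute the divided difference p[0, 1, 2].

p[0,1] = (-2 - (-3)) / (1 - 0) = 1
p[1,2] = (27 - (-2)) / (2 - 1) = 29
p[0,1,2] = (29 - 1) / (2 - 0) = 14

14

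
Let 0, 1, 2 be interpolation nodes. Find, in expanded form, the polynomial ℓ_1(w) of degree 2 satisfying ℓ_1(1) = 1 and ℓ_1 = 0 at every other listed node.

ℓ_1(w) = w(w - 2) / [(1)·(-1)]
       = (w^2 - 2w) / (-1)

ℓ_1(w) = -w^2 + 2w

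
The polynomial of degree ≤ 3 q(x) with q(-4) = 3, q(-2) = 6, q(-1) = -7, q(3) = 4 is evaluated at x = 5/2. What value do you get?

-1899/160

Evaluate each Lagrange basis at x = 5/2:
L_0(5/2) = (9/2)·(7/2)·(-1/2)/[(-2)·(-3)·(-7)] = 3/16
L_1(5/2) = (13/2)·(7/2)·(-1/2)/[(2)·(-1)·(-5)] = -91/80
L_2(5/2) = (13/2)·(9/2)·(-1/2)/[(3)·(1)·(-4)] = 39/32
L_3(5/2) = (13/2)·(9/2)·(7/2)/[(7)·(5)·(4)] = 117/160
Sum: 3·(3/16) + 6·(-91/80) + (-7)·(39/32) + 4·(117/160) = -1899/160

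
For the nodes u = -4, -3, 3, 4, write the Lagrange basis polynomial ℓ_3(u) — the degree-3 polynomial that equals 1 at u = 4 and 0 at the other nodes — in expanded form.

ℓ_3(u) = (u + 4)(u + 3)(u - 3) / [(8)·(7)·(1)]
       = (u^3 + 4u^2 - 9u - 36) / (56)

ℓ_3(u) = (1/56)u^3 + (1/14)u^2 - (9/56)u - 9/14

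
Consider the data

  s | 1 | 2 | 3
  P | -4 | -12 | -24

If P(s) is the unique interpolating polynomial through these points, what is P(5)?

-60

Using Newton's divided-difference form:
P[1,2] = (-12 - (-4)) / (2 - 1) = -8
P[2,3] = (-24 - (-12)) / (3 - 2) = -12
P[1,2,3] = (-12 - (-8)) / (3 - 1) = -2
P(5) = -4 + (-8)·(4) + (-2)·(4)·(3) = -60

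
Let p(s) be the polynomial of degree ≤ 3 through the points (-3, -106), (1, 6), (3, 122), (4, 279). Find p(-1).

Using Newton's divided-difference form:
p[-3,1] = (6 - (-106)) / (1 - (-3)) = 28
p[1,3] = (122 - 6) / (3 - 1) = 58
p[3,4] = (279 - 122) / (4 - 3) = 157
p[-3,1,3] = (58 - 28) / (3 - (-3)) = 5
p[1,3,4] = (157 - 58) / (4 - 1) = 33
p[-3,1,3,4] = (33 - 5) / (4 - (-3)) = 4
p(-1) = -106 + 28·(2) + 5·(2)·(-2) + 4·(2)·(-2)·(-4) = -6

-6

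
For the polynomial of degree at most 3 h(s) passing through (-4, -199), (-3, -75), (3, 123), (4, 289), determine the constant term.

-3

L_0(s) = (s + 3)(s - 3)(s - 4) / [-56] = -(1/56)s^3 + (1/14)s^2 + (9/56)s - 9/14
L_1(s) = (s + 4)(s - 3)(s - 4) / [42] = (1/42)s^3 - (1/14)s^2 - (8/21)s + 8/7
L_2(s) = (s + 4)(s + 3)(s - 4) / [-42] = -(1/42)s^3 - (1/14)s^2 + (8/21)s + 8/7
L_3(s) = (s + 4)(s + 3)(s - 3) / [56] = (1/56)s^3 + (1/14)s^2 - (9/56)s - 9/14
h(s) = (-199)·L_0 + (-75)·L_1 + 123·L_2 + 289·L_3
Only the constant term is needed; take it from each L_i and combine:
(-199)·(-9/14) + (-75)·(8/7) + 123·(8/7) + 289·(-9/14) = -3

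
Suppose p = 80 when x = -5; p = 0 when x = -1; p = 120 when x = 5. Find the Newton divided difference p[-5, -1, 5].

4

p[-5,-1] = (0 - 80) / (-1 - (-5)) = -20
p[-1,5] = (120 - 0) / (5 - (-1)) = 20
p[-5,-1,5] = (20 - (-20)) / (5 - (-5)) = 4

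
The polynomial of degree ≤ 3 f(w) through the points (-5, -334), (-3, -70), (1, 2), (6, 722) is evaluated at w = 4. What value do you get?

Using Newton's divided-difference form:
f[-5,-3] = (-70 - (-334)) / (-3 - (-5)) = 132
f[-3,1] = (2 - (-70)) / (1 - (-3)) = 18
f[1,6] = (722 - 2) / (6 - 1) = 144
f[-5,-3,1] = (18 - 132) / (1 - (-5)) = -19
f[-3,1,6] = (144 - 18) / (6 - (-3)) = 14
f[-5,-3,1,6] = (14 - (-19)) / (6 - (-5)) = 3
f(4) = -334 + 132·(9) + (-19)·(9)·(7) + 3·(9)·(7)·(3) = 224

224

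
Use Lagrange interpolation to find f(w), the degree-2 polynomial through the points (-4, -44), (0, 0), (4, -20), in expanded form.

L_0(w) = w(w - 4) / [32] = (1/32)w^2 - (1/8)w
L_1(w) = (w + 4)(w - 4) / [-16] = -(1/16)w^2 + 1
L_2(w) = (w + 4)w / [32] = (1/32)w^2 + (1/8)w
f(w) = (-44)·L_0 + 0·L_1 + (-20)·L_2
  (-44)·L_0(w) = -(11/8)w^2 + (11/2)w
  0·L_1(w) = 0
  (-20)·L_2(w) = -(5/8)w^2 - (5/2)w
Adding term by term: -2w^2 + 3w

f(w) = -2w^2 + 3w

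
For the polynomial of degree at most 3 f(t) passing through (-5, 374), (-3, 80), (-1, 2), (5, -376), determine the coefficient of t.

0

Build the Lagrange basis polynomials:
L_0(t) = (t + 3)(t + 1)(t - 5) / [-80] = -(1/80)t^3 + (1/80)t^2 + (17/80)t + 3/16
L_1(t) = (t + 5)(t + 1)(t - 5) / [32] = (1/32)t^3 + (1/32)t^2 - (25/32)t - 25/32
L_2(t) = (t + 5)(t + 3)(t - 5) / [-48] = -(1/48)t^3 - (1/16)t^2 + (25/48)t + 25/16
L_3(t) = (t + 5)(t + 3)(t + 1) / [480] = (1/480)t^3 + (3/160)t^2 + (23/480)t + 1/32
f(t) = 374·L_0 + 80·L_1 + 2·L_2 + (-376)·L_3
Only the coefficient of t is needed; take it from each L_i and combine:
374·(17/80) + 80·(-25/32) + 2·(25/48) + (-376)·(23/480) = 0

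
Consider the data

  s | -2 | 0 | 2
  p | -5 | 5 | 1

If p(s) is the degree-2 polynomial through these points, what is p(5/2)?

Evaluate each Lagrange basis at s = 5/2:
L_0(5/2) = (5/2)·(1/2)/[(-2)·(-4)] = 5/32
L_1(5/2) = (9/2)·(1/2)/[(2)·(-2)] = -9/16
L_2(5/2) = (9/2)·(5/2)/[(4)·(2)] = 45/32
Sum: (-5)·(5/32) + 5·(-9/16) + 1·(45/32) = -35/16

-35/16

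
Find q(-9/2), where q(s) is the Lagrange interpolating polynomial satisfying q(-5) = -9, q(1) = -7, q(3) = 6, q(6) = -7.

-2107/128

Evaluate each Lagrange basis at s = -9/2:
L_0(-9/2) = (-11/2)·(-15/2)·(-21/2)/[(-6)·(-8)·(-11)] = 105/128
L_1(-9/2) = (1/2)·(-15/2)·(-21/2)/[(6)·(-2)·(-5)] = 21/32
L_2(-9/2) = (1/2)·(-11/2)·(-21/2)/[(8)·(2)·(-3)] = -77/128
L_3(-9/2) = (1/2)·(-11/2)·(-15/2)/[(11)·(5)·(3)] = 1/8
Sum: (-9)·(105/128) + (-7)·(21/32) + 6·(-77/128) + (-7)·(1/8) = -2107/128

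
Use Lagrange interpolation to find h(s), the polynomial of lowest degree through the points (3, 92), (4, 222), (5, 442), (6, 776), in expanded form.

Build the Lagrange basis polynomials:
L_0(s) = (s - 4)(s - 5)(s - 6) / [-6] = -(1/6)s^3 + (5/2)s^2 - (37/3)s + 20
L_1(s) = (s - 3)(s - 5)(s - 6) / [2] = (1/2)s^3 - 7s^2 + (63/2)s - 45
L_2(s) = (s - 3)(s - 4)(s - 6) / [-2] = -(1/2)s^3 + (13/2)s^2 - 27s + 36
L_3(s) = (s - 3)(s - 4)(s - 5) / [6] = (1/6)s^3 - 2s^2 + (47/6)s - 10
h(s) = 92·L_0 + 222·L_1 + 442·L_2 + 776·L_3
  92·L_0(s) = -(46/3)s^3 + 230s^2 - (3404/3)s + 1840
  222·L_1(s) = 111s^3 - 1554s^2 + 6993s - 9990
  442·L_2(s) = -221s^3 + 2873s^2 - 11934s + 15912
  776·L_3(s) = (388/3)s^3 - 1552s^2 + (18236/3)s - 7760
Adding term by term: 4s^3 - 3s^2 + 3s + 2

h(s) = 4s^3 - 3s^2 + 3s + 2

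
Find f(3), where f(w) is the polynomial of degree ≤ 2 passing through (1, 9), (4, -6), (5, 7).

Evaluate each Lagrange basis at w = 3:
L_0(3) = (-1)·(-2)/[(-3)·(-4)] = 1/6
L_1(3) = (2)·(-2)/[(3)·(-1)] = 4/3
L_2(3) = (2)·(-1)/[(4)·(1)] = -1/2
Sum: 9·(1/6) + (-6)·(4/3) + 7·(-1/2) = -10

-10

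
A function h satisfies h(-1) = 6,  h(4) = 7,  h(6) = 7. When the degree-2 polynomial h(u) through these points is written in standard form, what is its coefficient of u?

2/7

L_0(u) = (u - 4)(u - 6) / [35] = (1/35)u^2 - (2/7)u + 24/35
L_1(u) = (u + 1)(u - 6) / [-10] = -(1/10)u^2 + (1/2)u + 3/5
L_2(u) = (u + 1)(u - 4) / [14] = (1/14)u^2 - (3/14)u - 2/7
h(u) = 6·L_0 + 7·L_1 + 7·L_2
Only the coefficient of u is needed; take it from each L_i and combine:
6·(-2/7) + 7·(1/2) + 7·(-3/14) = 2/7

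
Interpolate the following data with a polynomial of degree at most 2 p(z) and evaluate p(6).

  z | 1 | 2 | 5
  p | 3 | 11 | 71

103

Using Newton's divided-difference form:
p[1,2] = (11 - 3) / (2 - 1) = 8
p[2,5] = (71 - 11) / (5 - 2) = 20
p[1,2,5] = (20 - 8) / (5 - 1) = 3
p(6) = 3 + 8·(5) + 3·(5)·(4) = 103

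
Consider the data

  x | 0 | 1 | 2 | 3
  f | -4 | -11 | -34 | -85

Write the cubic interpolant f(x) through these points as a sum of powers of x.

L_0(x) = (x - 1)(x - 2)(x - 3) / [-6] = -(1/6)x^3 + x^2 - (11/6)x + 1
L_1(x) = x(x - 2)(x - 3) / [2] = (1/2)x^3 - (5/2)x^2 + 3x
L_2(x) = x(x - 1)(x - 3) / [-2] = -(1/2)x^3 + 2x^2 - (3/2)x
L_3(x) = x(x - 1)(x - 2) / [6] = (1/6)x^3 - (1/2)x^2 + (1/3)x
f(x) = (-4)·L_0 + (-11)·L_1 + (-34)·L_2 + (-85)·L_3
  (-4)·L_0(x) = (2/3)x^3 - 4x^2 + (22/3)x - 4
  (-11)·L_1(x) = -(11/2)x^3 + (55/2)x^2 - 33x
  (-34)·L_2(x) = 17x^3 - 68x^2 + 51x
  (-85)·L_3(x) = -(85/6)x^3 + (85/2)x^2 - (85/3)x
Adding term by term: -2x^3 - 2x^2 - 3x - 4

f(x) = -2x^3 - 2x^2 - 3x - 4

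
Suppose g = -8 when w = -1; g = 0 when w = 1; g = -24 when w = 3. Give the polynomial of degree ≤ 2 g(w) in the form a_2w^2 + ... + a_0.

Build the Lagrange basis polynomials:
L_0(w) = (w - 1)(w - 3) / [8] = (1/8)w^2 - (1/2)w + 3/8
L_1(w) = (w + 1)(w - 3) / [-4] = -(1/4)w^2 + (1/2)w + 3/4
L_2(w) = (w + 1)(w - 1) / [8] = (1/8)w^2 - 1/8
g(w) = (-8)·L_0 + 0·L_1 + (-24)·L_2
  (-8)·L_0(w) = -w^2 + 4w - 3
  0·L_1(w) = 0
  (-24)·L_2(w) = -3w^2 + 3
Adding term by term: -4w^2 + 4w

g(w) = -4w^2 + 4w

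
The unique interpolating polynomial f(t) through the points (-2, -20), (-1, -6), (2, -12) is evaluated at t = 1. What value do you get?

Using Newton's divided-difference form:
f[-2,-1] = (-6 - (-20)) / (-1 - (-2)) = 14
f[-1,2] = (-12 - (-6)) / (2 - (-1)) = -2
f[-2,-1,2] = (-2 - 14) / (2 - (-2)) = -4
f(1) = -20 + 14·(3) + (-4)·(3)·(2) = -2

-2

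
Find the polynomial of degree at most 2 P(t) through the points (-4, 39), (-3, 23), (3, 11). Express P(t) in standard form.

Build the Lagrange basis polynomials:
L_0(t) = (t + 3)(t - 3) / [7] = (1/7)t^2 - 9/7
L_1(t) = (t + 4)(t - 3) / [-6] = -(1/6)t^2 - (1/6)t + 2
L_2(t) = (t + 4)(t + 3) / [42] = (1/42)t^2 + (1/6)t + 2/7
P(t) = 39·L_0 + 23·L_1 + 11·L_2
  39·L_0(t) = (39/7)t^2 - 351/7
  23·L_1(t) = -(23/6)t^2 - (23/6)t + 46
  11·L_2(t) = (11/42)t^2 + (11/6)t + 22/7
Adding term by term: 2t^2 - 2t - 1

P(t) = 2t^2 - 2t - 1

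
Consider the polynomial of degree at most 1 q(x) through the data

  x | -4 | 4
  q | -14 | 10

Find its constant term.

Build the Lagrange basis polynomials:
L_0(x) = (x - 4) / [-8] = -(1/8)x + 1/2
L_1(x) = (x + 4) / [8] = (1/8)x + 1/2
q(x) = (-14)·L_0 + 10·L_1
Only the constant term is needed; take it from each L_i and combine:
(-14)·(1/2) + 10·(1/2) = -2

-2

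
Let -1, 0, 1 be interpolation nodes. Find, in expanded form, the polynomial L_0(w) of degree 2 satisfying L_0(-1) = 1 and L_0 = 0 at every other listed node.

L_0(w) = (1/2)w^2 - (1/2)w

L_0(w) = w(w - 1) / [(-1)·(-2)]
       = (w^2 - w) / (2)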